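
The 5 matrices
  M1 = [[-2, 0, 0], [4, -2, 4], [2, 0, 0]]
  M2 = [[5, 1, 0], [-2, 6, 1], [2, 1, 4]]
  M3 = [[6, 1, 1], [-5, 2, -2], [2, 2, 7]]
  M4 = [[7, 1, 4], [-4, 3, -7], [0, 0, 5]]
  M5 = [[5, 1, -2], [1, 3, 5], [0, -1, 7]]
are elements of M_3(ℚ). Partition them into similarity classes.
2 classes: {M1}, {M2, M3, M4, M5}

Characteristic polynomials: χ_{M1} = x(x + 2)^2, χ_{M2} = (x - 5)^3, χ_{M3} = (x - 5)^3, χ_{M4} = (x - 5)^3, χ_{M5} = (x - 5)^3.

{M1}: invariant factors x + 2, x(x + 2).

{M2, M3, M4, M5}: invariant factors (x - 5)^3.

Matrices are similar if and only if their invariant-factor lists agree; the partition into similarity classes is {M1}, {M2, M3, M4, M5}.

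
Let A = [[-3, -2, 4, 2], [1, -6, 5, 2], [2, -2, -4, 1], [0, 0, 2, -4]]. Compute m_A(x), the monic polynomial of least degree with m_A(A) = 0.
m_A(x) = (x + 4)^3(x + 5)

The characteristic polynomial factors as (x + 4)^3(x + 5). The minimal polynomial is ∏(x - λ)^{k_λ} where k_λ is the size of the largest Jordan block at λ.

For λ = -5: rank(A + 5I) = 3, and the largest Jordan block has size 1 (the smallest k with rank((A + 5I)^k) = rank((A + 5I)^(k+1))).
For λ = -4: rank(A + 4I) = 3, and the largest Jordan block has size 3 (the smallest k with rank((A + 4I)^k) = rank((A + 4I)^(k+1))).

So m_A(x) = (x + 4)^3(x + 5).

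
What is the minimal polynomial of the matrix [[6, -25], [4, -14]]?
The characteristic polynomial factors as (x + 4)^2. The minimal polynomial is ∏(x - λ)^{k_λ} where k_λ is the size of the largest Jordan block at λ.

For λ = -4: rank(A + 4I) = 1, and the largest Jordan block has size 2 (the smallest k with rank((A + 4I)^k) = rank((A + 4I)^(k+1))).

So m_A(x) = (x + 4)^2.

m_A(x) = (x + 4)^2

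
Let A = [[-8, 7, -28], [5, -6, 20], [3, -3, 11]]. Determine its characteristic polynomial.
xI - A = [[x + 8, -7, 28], [-5, x + 6, -20], [-3, 3, x - 11]].

Expanding det(xI - A) along the first row:
det(xI - A) = + (x + 8)·det([[x + 6, -20], [3, x - 11]]) - (-7)·det([[-5, -20], [-3, x - 11]]) + (28)·det([[-5, x + 6], [-3, 3]]).

Evaluating gives χ_A(x) = x^3 + 3x^2 + 3x + 1 = (x + 1)^3.

χ_A(x) = (x + 1)^3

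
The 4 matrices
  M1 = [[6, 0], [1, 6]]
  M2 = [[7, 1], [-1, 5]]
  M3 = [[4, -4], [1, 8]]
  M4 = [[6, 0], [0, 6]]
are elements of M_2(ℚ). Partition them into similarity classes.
2 classes: {M1, M2, M3}, {M4}

Characteristic polynomials: χ_{M1} = (x - 6)^2, χ_{M2} = (x - 6)^2, χ_{M3} = (x - 6)^2, χ_{M4} = (x - 6)^2.

{M1, M2, M3}: invariant factors (x - 6)^2.

{M4}: invariant factors x - 6, x - 6.

Matrices are similar if and only if their invariant-factor lists agree; the partition into similarity classes is {M1, M2, M3}, {M4}.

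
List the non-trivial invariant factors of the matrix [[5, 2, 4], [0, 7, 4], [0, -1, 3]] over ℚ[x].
The Jordan structure of A has elementary divisors (x - 5)^2, (x - 5). Arranging the block sizes at each eigenvalue in decreasing order and taking row products gives the invariant factors.

Invariant factors (smallest first, each dividing the next): x - 5, (x - 5)^2.

Check: the last factor (x - 5)^2 is the minimal polynomial, and the product (x - 5)^3 is the characteristic polynomial.

x - 5, (x - 5)^2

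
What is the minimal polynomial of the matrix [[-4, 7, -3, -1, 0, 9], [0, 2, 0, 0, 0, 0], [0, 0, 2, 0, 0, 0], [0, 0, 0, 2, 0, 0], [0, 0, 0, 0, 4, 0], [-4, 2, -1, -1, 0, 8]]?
m_A(x) = (x - 4)(x - 2)^3

The characteristic polynomial factors as (x - 4)(x - 2)^5. The minimal polynomial is ∏(x - λ)^{k_λ} where k_λ is the size of the largest Jordan block at λ.

For λ = 2: rank(A - 2I) = 3, and the largest Jordan block has size 3 (the smallest k with rank((A - 2I)^k) = rank((A - 2I)^(k+1))).
For λ = 4: rank(A - 4I) = 5, and the largest Jordan block has size 1 (the smallest k with rank((A - 4I)^k) = rank((A - 4I)^(k+1))).

So m_A(x) = (x - 4)(x - 2)^3.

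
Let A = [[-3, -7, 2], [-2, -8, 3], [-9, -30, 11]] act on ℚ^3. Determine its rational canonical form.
The invariant factors of A (the non-unit diagonal entries of the Smith normal form of xI - A over ℚ[x]) are x^3 - 3x - 5, each dividing the next. The characteristic polynomial is their product, x^3 - 3x - 5.

The rational canonical form is the block-diagonal matrix of companion matrices C(f_i):
R = [[0, 0, 5], [1, 0, 3], [0, 1, 0]].

Note the characteristic polynomial does not split into linear factors over ℚ, so A has no Jordan form over ℚ; the rational canonical form exists over any field.

R = [[0, 0, 5], [1, 0, 3], [0, 1, 0]]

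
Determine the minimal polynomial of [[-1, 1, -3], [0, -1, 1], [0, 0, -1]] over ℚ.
The characteristic polynomial factors as (x + 1)^3. The minimal polynomial is ∏(x - λ)^{k_λ} where k_λ is the size of the largest Jordan block at λ.

For λ = -1: rank(A + I) = 2, and the largest Jordan block has size 3 (the smallest k with rank((A + I)^k) = rank((A + I)^(k+1))).

So m_A(x) = (x + 1)^3.

m_A(x) = (x + 1)^3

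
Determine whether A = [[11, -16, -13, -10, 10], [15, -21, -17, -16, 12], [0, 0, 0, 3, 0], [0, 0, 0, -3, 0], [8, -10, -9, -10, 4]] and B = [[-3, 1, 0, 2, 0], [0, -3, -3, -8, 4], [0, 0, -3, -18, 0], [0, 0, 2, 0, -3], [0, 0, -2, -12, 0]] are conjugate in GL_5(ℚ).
Yes.

Two matrices over a field are similar if and only if they have the same invariant factors.

Both A and B have characteristic polynomial x^2(x + 3)^3 and minimal polynomial x^2(x + 3)^3. Computing further, both have invariant factors x^2(x + 3)^3. Hence A and B are similar.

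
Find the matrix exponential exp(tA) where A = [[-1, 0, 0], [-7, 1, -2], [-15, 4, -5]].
A has Jordan form J = [[-3, 0, 0], [0, -1, 1], [0, 0, -1]] with A = PJP^{-1}, so e^{tA} = P e^{tJ} P^{-1}.

For a Jordan block J_k(λ), e^{tJ_k(λ)} = e^{λt} · (I + tN + t^2 N^2/2! + ... + t^{k-1} N^{k-1}/(k-1)!) where N is the nilpotent superdiagonal part.

Assembling the blocks and conjugating back gives the entries of e^{tA} as shown above.

e^{tA} = [[e^{-t}, 0, 0], [((t - 4)*e^{2*t} + 4)*e^{-3*t}, 2*e^{-t} - e^{-3*t}, (1 - e^{2*t})*e^{-3*t}], [((t - 8)*e^{2*t} + 8)*e^{-3*t}, 2*e^{-t} - 2*e^{-3*t}, (2 - e^{2*t})*e^{-3*t}]]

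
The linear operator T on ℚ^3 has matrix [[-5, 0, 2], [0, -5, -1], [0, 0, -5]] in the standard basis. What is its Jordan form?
The characteristic polynomial is det(xI - A) = (x + 5)^3, so the eigenvalues are -5 (algebraic multiplicity 3).

For λ = -5: rank(A + 5I) = 1, rank((A + 5I)^2) = 0. The eigenspace has dimension 3 - 1 = 2, so there are 2 Jordan blocks; the rank sequence gives block sizes [2, 1].

Assembling the blocks gives the Jordan form J above.

J = [[-5, 1, 0], [0, -5, 0], [0, 0, -5]]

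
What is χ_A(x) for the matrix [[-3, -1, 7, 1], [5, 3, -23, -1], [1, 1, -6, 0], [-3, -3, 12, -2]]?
χ_A(x) = (x + 2)^4

xI - A = [[x + 3, 1, -7, -1], [-5, x - 3, 23, 1], [-1, -1, x + 6, 0], [3, 3, -12, x + 2]].

Expanding det(xI - A) along the first row:
det(xI - A) = + (x + 3)·det([[x - 3, 23, 1], [-1, x + 6, 0], [3, -12, x + 2]]) - (1)·det([[-5, 23, 1], [-1, x + 6, 0], [3, -12, x + 2]]) + (-7)·det([[-5, x - 3, 1], [-1, -1, 0], [3, 3, x + 2]]) - (-1)·det([[-5, x - 3, 23], [-1, -1, x + 6], [3, 3, -12]]).

Evaluating gives χ_A(x) = x^4 + 8x^3 + 24x^2 + 32x + 16 = (x + 2)^4.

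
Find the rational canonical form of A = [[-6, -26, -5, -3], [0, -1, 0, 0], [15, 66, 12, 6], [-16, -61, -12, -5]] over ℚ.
The invariant factors of A (the non-unit diagonal entries of the Smith normal form of xI - A over ℚ[x]) are (x - 1)(x + 1)(x^2 - 3), each dividing the next. The characteristic polynomial is their product, (x - 1)(x + 1)(x^2 - 3).

The rational canonical form is the block-diagonal matrix of companion matrices C(f_i):
R = [[0, 0, 0, -3], [1, 0, 0, 0], [0, 1, 0, 4], [0, 0, 1, 0]].

Note the characteristic polynomial does not split into linear factors over ℚ, so A has no Jordan form over ℚ; the rational canonical form exists over any field.

R = [[0, 0, 0, -3], [1, 0, 0, 0], [0, 1, 0, 4], [0, 0, 1, 0]]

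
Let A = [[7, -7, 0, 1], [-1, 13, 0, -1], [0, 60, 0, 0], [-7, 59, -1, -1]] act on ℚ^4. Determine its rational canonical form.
R = [[6, 0, 0, 0], [0, 0, 0, 60], [0, 1, 0, -52], [0, 0, 1, 13]]

The invariant factors of A (the non-unit diagonal entries of the Smith normal form of xI - A over ℚ[x]) are x - 6, (x - 6)(x - 5)(x - 2), each dividing the next. The characteristic polynomial is their product, (x - 6)^2(x - 5)(x - 2).

The rational canonical form is the block-diagonal matrix of companion matrices C(f_i):
R = [[6, 0, 0, 0], [0, 0, 0, 60], [0, 1, 0, -52], [0, 0, 1, 13]].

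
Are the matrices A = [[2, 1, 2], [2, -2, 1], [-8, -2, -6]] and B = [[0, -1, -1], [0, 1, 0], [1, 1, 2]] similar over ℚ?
trace(A) = -6 but trace(B) = 3. The trace is a similarity invariant, so A and B are not similar.

No.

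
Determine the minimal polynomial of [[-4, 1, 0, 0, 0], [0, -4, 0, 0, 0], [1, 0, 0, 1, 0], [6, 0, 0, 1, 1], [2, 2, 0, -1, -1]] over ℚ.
m_A(x) = x^3(x + 4)^2

The characteristic polynomial factors as x^3(x + 4)^2. The minimal polynomial is ∏(x - λ)^{k_λ} where k_λ is the size of the largest Jordan block at λ.

For λ = -4: rank(A + 4I) = 4, and the largest Jordan block has size 2 (the smallest k with rank((A + 4I)^k) = rank((A + 4I)^(k+1))).
For λ = 0: rank(A) = 4, and the largest Jordan block has size 3 (the smallest k with rank(A^k) = rank(A^(k+1))).

So m_A(x) = x^3(x + 4)^2.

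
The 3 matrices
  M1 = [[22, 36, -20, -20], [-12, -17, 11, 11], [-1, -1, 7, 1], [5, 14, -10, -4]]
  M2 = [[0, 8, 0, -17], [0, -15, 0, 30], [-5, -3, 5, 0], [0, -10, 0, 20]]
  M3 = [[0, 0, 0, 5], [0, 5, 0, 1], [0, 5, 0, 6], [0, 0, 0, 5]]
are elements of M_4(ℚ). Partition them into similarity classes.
Characteristic polynomials: χ_{M1} = (x - 6)^2(x + 2)^2, χ_{M2} = x^2(x - 5)^2, χ_{M3} = x^2(x - 5)^2.

{M1}: invariant factors (x - 6)^2(x + 2)^2.

{M2}: invariant factors x^2(x - 5)^2.

{M3}: invariant factors x, x(x - 5)^2.

Matrices are similar if and only if their invariant-factor lists agree; the partition into similarity classes is {M1}, {M2}, {M3}.

3 classes: {M1}, {M2}, {M3}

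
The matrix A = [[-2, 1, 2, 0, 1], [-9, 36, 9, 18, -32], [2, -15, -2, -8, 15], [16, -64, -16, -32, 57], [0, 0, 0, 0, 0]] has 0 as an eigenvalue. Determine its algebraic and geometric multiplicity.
The characteristic polynomial is x^5, so the factor x appears with exponent 5: the algebraic multiplicity is 5.

rank(A) = 3, so the eigenspace has dimension 5 - 3 = 2: the geometric multiplicity is 2.

Since 2 < 5, A is not diagonalizable.

algebraic multiplicity 5, geometric multiplicity 2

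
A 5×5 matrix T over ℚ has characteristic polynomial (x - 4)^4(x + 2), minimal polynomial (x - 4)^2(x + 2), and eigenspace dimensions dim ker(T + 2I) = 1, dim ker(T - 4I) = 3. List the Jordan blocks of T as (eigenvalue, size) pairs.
Jordan blocks: (-2, 1), (4, 2), (4, 1), (4, 1)

λ = -2: algebraic multiplicity 1 (exponent in χ_T), largest block size 1 (exponent in m_T), 1 block (geometric multiplicity). This forces block sizes [1].
λ = 4: algebraic multiplicity 4 (exponent in χ_T), largest block size 2 (exponent in m_T), 3 blocks (geometric multiplicity). These force block sizes [2, 1, 1].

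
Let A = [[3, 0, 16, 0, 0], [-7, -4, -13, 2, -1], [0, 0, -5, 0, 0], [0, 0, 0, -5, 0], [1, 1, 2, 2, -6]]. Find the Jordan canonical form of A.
J = [[-5, 1, 0, 0, 0], [0, -5, 1, 0, 0], [0, 0, -5, 0, 0], [0, 0, 0, -5, 0], [0, 0, 0, 0, 3]]

The characteristic polynomial is det(xI - A) = (x - 3)(x + 5)^4, so the eigenvalues are -5 (algebraic multiplicity 4), 3 (algebraic multiplicity 1).

For λ = -5: rank(A + 5I) = 3, rank((A + 5I)^2) = 2, rank((A + 5I)^3) = 1. The eigenspace has dimension 5 - 3 = 2, so there are 2 Jordan blocks; the rank sequence gives block sizes [3, 1].

For λ = 3: algebraic multiplicity 1 gives one 1×1 block.

Assembling the blocks gives the Jordan form J above.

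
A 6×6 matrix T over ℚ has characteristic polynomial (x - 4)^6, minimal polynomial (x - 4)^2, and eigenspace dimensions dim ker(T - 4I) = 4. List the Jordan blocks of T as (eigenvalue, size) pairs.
λ = 4: algebraic multiplicity 6 (exponent in χ_T), largest block size 2 (exponent in m_T), 4 blocks (geometric multiplicity). These force block sizes [2, 2, 1, 1].

Jordan blocks: (4, 2), (4, 2), (4, 1), (4, 1)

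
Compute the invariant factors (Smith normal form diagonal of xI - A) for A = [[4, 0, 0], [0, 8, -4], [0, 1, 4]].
The Jordan structure of A has elementary divisors (x - 4), (x - 6)^2. Arranging the block sizes at each eigenvalue in decreasing order and taking row products gives the invariant factors.

Invariant factors (smallest first, each dividing the next): (x - 6)^2(x - 4).

Check: the last factor (x - 6)^2(x - 4) is the minimal polynomial, and the product (x - 6)^2(x - 4) is the characteristic polynomial.

(x - 6)^2(x - 4)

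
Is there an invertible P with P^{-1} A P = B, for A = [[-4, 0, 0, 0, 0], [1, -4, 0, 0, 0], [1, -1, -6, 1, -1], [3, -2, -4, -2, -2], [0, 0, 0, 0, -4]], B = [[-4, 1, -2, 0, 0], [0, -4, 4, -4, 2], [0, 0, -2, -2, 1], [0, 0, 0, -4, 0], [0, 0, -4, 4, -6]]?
Two matrices over a field are similar if and only if they have the same invariant factors.

Both A and B have characteristic polynomial (x + 4)^5 and minimal polynomial (x + 4)^2. Computing further, both have invariant factors x + 4, (x + 4)^2, (x + 4)^2. Hence A and B are similar.

Yes.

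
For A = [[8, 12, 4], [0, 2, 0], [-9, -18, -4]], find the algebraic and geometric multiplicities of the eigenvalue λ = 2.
algebraic multiplicity 3, geometric multiplicity 2

The characteristic polynomial is (x - 2)^3, so the factor x - 2 appears with exponent 3: the algebraic multiplicity is 3.

rank(A - 2I) = 1, so the eigenspace has dimension 3 - 1 = 2: the geometric multiplicity is 2.

Since 2 < 3, A is not diagonalizable.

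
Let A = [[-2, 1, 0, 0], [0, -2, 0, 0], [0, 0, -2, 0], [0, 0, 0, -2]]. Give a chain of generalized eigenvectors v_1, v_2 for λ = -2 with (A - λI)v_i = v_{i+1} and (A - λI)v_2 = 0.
We seek v_1 ∈ ker((A + 2I)^2) \ ker(A + 2I), then set v_{i+1} = (A + 2I) v_i.

One such chain is v_1 = [[-1, 1, 0, -1]]^T, v_2 = [[1, 0, 0, 0]]^T. Check: (A + 2I) v_2 = [[0, 0, 0, 0]]^T = 0.

v_1 = [[-1, 1, 0, -1]]^T, v_2 = [[1, 0, 0, 0]]^T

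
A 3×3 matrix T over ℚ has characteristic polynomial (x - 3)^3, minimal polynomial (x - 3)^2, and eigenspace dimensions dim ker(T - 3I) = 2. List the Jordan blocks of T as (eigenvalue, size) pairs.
Jordan blocks: (3, 2), (3, 1)

λ = 3: algebraic multiplicity 3 (exponent in χ_T), largest block size 2 (exponent in m_T), 2 blocks (geometric multiplicity). These force block sizes [2, 1].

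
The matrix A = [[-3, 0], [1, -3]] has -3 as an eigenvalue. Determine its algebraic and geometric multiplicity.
The characteristic polynomial is (x + 3)^2, so the factor x + 3 appears with exponent 2: the algebraic multiplicity is 2.

rank(A + 3I) = 1, so the eigenspace has dimension 2 - 1 = 1: the geometric multiplicity is 1.

Since 1 < 2, A is not diagonalizable.

algebraic multiplicity 2, geometric multiplicity 1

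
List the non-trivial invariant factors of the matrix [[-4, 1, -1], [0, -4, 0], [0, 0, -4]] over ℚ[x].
x + 4, (x + 4)^2

The Jordan structure of A has elementary divisors (x + 4)^2, (x + 4). Arranging the block sizes at each eigenvalue in decreasing order and taking row products gives the invariant factors.

Invariant factors (smallest first, each dividing the next): x + 4, (x + 4)^2.

Check: the last factor (x + 4)^2 is the minimal polynomial, and the product (x + 4)^3 is the characteristic polynomial.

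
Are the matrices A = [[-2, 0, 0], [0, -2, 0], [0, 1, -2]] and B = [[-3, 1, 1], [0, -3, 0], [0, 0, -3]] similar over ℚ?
trace(A) = -6 but trace(B) = -9. The trace is a similarity invariant, so A and B are not similar.

No.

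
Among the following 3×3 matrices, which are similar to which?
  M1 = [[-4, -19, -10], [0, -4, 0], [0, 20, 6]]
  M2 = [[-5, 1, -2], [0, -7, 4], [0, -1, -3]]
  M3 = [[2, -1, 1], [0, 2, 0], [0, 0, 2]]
3 classes: {M1}, {M2}, {M3}

Characteristic polynomials: χ_{M1} = (x - 6)(x + 4)^2, χ_{M2} = (x + 5)^3, χ_{M3} = (x - 2)^3.

{M1}: invariant factors (x - 6)(x + 4)^2.

{M2}: invariant factors x + 5, (x + 5)^2.

{M3}: invariant factors x - 2, (x - 2)^2.

Matrices are similar if and only if their invariant-factor lists agree; the partition into similarity classes is {M1}, {M2}, {M3}.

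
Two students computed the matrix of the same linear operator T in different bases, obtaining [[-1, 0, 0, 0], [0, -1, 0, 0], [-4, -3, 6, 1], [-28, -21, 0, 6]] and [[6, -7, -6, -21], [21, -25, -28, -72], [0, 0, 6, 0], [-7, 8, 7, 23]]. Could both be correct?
No.

Both have characteristic polynomial (x - 6)^2(x + 1)^2, but the minimal polynomial of A is (x - 6)^2(x + 1) while the minimal polynomial of B is (x - 6)^2(x + 1)^2. The minimal polynomial is a similarity invariant, so A and B are not similar.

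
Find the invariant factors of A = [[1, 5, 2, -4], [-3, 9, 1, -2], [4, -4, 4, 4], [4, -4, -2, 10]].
x - 6, (x - 6)^3

The Jordan structure of A has elementary divisors (x - 6)^3, (x - 6). Arranging the block sizes at each eigenvalue in decreasing order and taking row products gives the invariant factors.

Invariant factors (smallest first, each dividing the next): x - 6, (x - 6)^3.

Check: the last factor (x - 6)^3 is the minimal polynomial, and the product (x - 6)^4 is the characteristic polynomial.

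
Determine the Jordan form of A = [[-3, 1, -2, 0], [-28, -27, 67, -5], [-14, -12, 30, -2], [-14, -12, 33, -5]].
J = [[-3, 1, 0, 0], [0, -3, 1, 0], [0, 0, -3, 0], [0, 0, 0, 4]]

The characteristic polynomial is det(xI - A) = (x - 4)(x + 3)^3, so the eigenvalues are -3 (algebraic multiplicity 3), 4 (algebraic multiplicity 1).

For λ = -3: rank(A + 3I) = 3, rank((A + 3I)^2) = 2, rank((A + 3I)^3) = 1. The eigenspace has dimension 4 - 3 = 1, so there is 1 Jordan block; the rank sequence gives block sizes [3].

For λ = 4: algebraic multiplicity 1 gives one 1×1 block.

Assembling the blocks gives the Jordan form J above.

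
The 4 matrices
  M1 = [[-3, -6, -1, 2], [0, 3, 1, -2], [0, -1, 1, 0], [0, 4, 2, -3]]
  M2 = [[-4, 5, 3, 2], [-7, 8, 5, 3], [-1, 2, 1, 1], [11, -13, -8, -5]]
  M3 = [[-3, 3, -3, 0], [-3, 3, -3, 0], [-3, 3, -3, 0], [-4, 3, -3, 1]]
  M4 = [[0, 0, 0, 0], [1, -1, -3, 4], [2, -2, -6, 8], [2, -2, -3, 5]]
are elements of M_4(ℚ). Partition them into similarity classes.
3 classes: {M1}, {M2}, {M3, M4}

Characteristic polynomials: χ_{M1} = x^2(x - 1)(x + 3), χ_{M2} = x^4, χ_{M3} = x^2(x - 1)(x + 3), χ_{M4} = x^2(x - 1)(x + 3).

{M1}: invariant factors x^2(x - 1)(x + 3).

{M2}: invariant factors x^2, x^2.

{M3, M4}: invariant factors x, x(x - 1)(x + 3).

Matrices are similar if and only if their invariant-factor lists agree; the partition into similarity classes is {M1}, {M2}, {M3, M4}.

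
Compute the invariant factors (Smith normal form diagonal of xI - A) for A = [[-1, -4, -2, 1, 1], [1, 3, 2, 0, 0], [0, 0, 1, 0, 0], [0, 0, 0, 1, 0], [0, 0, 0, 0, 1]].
The Jordan structure of A has elementary divisors (x - 1)^3, (x - 1), (x - 1). Arranging the block sizes at each eigenvalue in decreasing order and taking row products gives the invariant factors.

Invariant factors (smallest first, each dividing the next): x - 1, x - 1, (x - 1)^3.

Check: the last factor (x - 1)^3 is the minimal polynomial, and the product (x - 1)^5 is the characteristic polynomial.

x - 1, x - 1, (x - 1)^3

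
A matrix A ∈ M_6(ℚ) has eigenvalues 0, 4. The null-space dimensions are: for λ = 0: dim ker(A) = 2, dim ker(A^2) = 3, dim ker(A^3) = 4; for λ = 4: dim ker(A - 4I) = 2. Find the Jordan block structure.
λ = 0: successive nullity increments [2, 1, 1] count blocks of size ≥ k; block sizes are [3, 1].
λ = 4: successive nullity increments [2] count blocks of size ≥ k; block sizes are [1, 1].

Jordan blocks: (0, 3), (0, 1), (4, 1), (4, 1)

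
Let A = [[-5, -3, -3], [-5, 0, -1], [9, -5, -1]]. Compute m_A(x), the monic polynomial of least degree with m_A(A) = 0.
m_A(x) = (x + 2)^3

The characteristic polynomial factors as (x + 2)^3. The minimal polynomial is ∏(x - λ)^{k_λ} where k_λ is the size of the largest Jordan block at λ.

For λ = -2: rank(A + 2I) = 2, and the largest Jordan block has size 3 (the smallest k with rank((A + 2I)^k) = rank((A + 2I)^(k+1))).

So m_A(x) = (x + 2)^3.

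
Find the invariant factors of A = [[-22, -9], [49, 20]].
The Jordan structure of A has elementary divisors (x + 1)^2. Arranging the block sizes at each eigenvalue in decreasing order and taking row products gives the invariant factors.

Invariant factors (smallest first, each dividing the next): (x + 1)^2.

Check: the last factor (x + 1)^2 is the minimal polynomial, and the product (x + 1)^2 is the characteristic polynomial.

(x + 1)^2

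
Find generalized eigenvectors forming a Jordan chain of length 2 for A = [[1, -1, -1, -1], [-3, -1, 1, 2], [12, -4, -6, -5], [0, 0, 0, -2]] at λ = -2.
We seek v_1 ∈ ker((A + 2I)^2) \ ker(A + 2I), then set v_{i+1} = (A + 2I) v_i.

One such chain is v_1 = [[1, 2, 0, 1]]^T, v_2 = [[0, 1, -1, 0]]^T. Check: (A + 2I) v_2 = [[0, 0, 0, 0]]^T = 0.

v_1 = [[1, 2, 0, 1]]^T, v_2 = [[0, 1, -1, 0]]^T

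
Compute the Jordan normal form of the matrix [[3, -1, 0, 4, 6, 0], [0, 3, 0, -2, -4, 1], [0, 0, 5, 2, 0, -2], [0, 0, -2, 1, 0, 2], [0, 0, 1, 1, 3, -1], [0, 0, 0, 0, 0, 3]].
J = [[3, 1, 0, 0, 0, 0], [0, 3, 1, 0, 0, 0], [0, 0, 3, 0, 0, 0], [0, 0, 0, 3, 1, 0], [0, 0, 0, 0, 3, 0], [0, 0, 0, 0, 0, 3]]

The characteristic polynomial is det(xI - A) = (x - 3)^6, so the eigenvalues are 3 (algebraic multiplicity 6).

For λ = 3: rank(A - 3I) = 3, rank((A - 3I)^2) = 1, rank((A - 3I)^3) = 0. The eigenspace has dimension 6 - 3 = 3, so there are 3 Jordan blocks; the rank sequence gives block sizes [3, 2, 1].

Assembling the blocks gives the Jordan form J above.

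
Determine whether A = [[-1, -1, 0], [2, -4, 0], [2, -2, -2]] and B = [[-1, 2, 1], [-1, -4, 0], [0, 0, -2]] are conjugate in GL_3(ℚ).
Both have characteristic polynomial (x + 2)^2(x + 3), but the minimal polynomial of A is (x + 2)(x + 3) while the minimal polynomial of B is (x + 2)^2(x + 3). The minimal polynomial is a similarity invariant, so A and B are not similar.

No.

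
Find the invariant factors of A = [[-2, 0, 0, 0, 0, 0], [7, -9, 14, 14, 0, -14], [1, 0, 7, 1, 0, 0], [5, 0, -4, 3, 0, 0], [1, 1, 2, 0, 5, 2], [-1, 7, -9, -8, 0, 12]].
(x - 5)^2(x + 2), (x - 5)^2(x + 2)

The Jordan structure of A has elementary divisors (x + 2), (x + 2), (x - 5)^2, (x - 5)^2. Arranging the block sizes at each eigenvalue in decreasing order and taking row products gives the invariant factors.

Invariant factors (smallest first, each dividing the next): (x - 5)^2(x + 2), (x - 5)^2(x + 2).

Check: the last factor (x - 5)^2(x + 2) is the minimal polynomial, and the product (x - 5)^4(x + 2)^2 is the characteristic polynomial.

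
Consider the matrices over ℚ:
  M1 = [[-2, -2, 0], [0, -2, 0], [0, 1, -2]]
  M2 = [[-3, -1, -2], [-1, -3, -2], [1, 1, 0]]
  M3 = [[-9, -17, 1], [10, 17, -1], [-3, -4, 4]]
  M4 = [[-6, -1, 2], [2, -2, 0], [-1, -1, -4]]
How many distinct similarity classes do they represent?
Characteristic polynomials: χ_{M1} = (x + 2)^3, χ_{M2} = (x + 2)^3, χ_{M3} = (x - 4)^3, χ_{M4} = (x + 4)^3.

{M1, M2}: invariant factors x + 2, (x + 2)^2.

{M3}: invariant factors (x - 4)^3.

{M4}: invariant factors (x + 4)^3.

Matrices are similar if and only if their invariant-factor lists agree; the partition into similarity classes is {M1, M2}, {M3}, {M4}.

3 classes: {M1, M2}, {M3}, {M4}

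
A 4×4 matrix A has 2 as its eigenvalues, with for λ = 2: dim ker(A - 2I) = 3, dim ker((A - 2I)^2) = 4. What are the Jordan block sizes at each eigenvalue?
λ = 2: successive nullity increments [3, 1] count blocks of size ≥ k; block sizes are [2, 1, 1].

Jordan blocks: (2, 2), (2, 1), (2, 1)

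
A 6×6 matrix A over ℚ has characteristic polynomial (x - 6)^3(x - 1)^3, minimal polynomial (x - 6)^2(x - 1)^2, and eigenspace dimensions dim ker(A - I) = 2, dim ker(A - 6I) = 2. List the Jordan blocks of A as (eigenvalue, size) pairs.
λ = 1: algebraic multiplicity 3 (exponent in χ_A), largest block size 2 (exponent in m_A), 2 blocks (geometric multiplicity). These force block sizes [2, 1].
λ = 6: algebraic multiplicity 3 (exponent in χ_A), largest block size 2 (exponent in m_A), 2 blocks (geometric multiplicity). These force block sizes [2, 1].

Jordan blocks: (1, 2), (1, 1), (6, 2), (6, 1)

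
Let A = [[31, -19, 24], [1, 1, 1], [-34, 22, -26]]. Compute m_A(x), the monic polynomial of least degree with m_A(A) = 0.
m_A(x) = (x - 2)^3

The characteristic polynomial factors as (x - 2)^3. The minimal polynomial is ∏(x - λ)^{k_λ} where k_λ is the size of the largest Jordan block at λ.

For λ = 2: rank(A - 2I) = 2, and the largest Jordan block has size 3 (the smallest k with rank((A - 2I)^k) = rank((A - 2I)^(k+1))).

So m_A(x) = (x - 2)^3.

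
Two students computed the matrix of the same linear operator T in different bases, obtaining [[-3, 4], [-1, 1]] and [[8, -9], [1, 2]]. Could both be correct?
trace(A) = -2 but trace(B) = 10. The trace is a similarity invariant, so A and B are not similar.

No.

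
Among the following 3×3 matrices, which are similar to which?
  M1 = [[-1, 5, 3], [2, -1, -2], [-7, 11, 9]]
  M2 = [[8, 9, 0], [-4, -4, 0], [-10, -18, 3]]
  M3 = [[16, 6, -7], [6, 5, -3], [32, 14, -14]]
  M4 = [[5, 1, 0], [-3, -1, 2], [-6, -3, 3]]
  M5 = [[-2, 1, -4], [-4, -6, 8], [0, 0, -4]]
2 classes: {M1, M2, M3, M4}, {M5}

Characteristic polynomials: χ_{M1} = (x - 3)(x - 2)^2, χ_{M2} = (x - 3)(x - 2)^2, χ_{M3} = (x - 3)(x - 2)^2, χ_{M4} = (x - 3)(x - 2)^2, χ_{M5} = (x + 4)^3.

{M1, M2, M3, M4}: invariant factors (x - 3)(x - 2)^2.

{M5}: invariant factors x + 4, (x + 4)^2.

Matrices are similar if and only if their invariant-factor lists agree; the partition into similarity classes is {M1, M2, M3, M4}, {M5}.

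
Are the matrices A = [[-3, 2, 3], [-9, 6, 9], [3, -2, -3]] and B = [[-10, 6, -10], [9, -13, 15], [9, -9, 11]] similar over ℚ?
No.

trace(A) = 0 but trace(B) = -12. The trace is a similarity invariant, so A and B are not similar.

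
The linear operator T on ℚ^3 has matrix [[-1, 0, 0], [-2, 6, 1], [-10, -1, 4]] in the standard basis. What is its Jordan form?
The characteristic polynomial is det(xI - A) = (x - 5)^2(x + 1), so the eigenvalues are -1 (algebraic multiplicity 1), 5 (algebraic multiplicity 2).

For λ = -1: algebraic multiplicity 1 gives one 1×1 block.

For λ = 5: rank(A - 5I) = 2, rank((A - 5I)^2) = 1. The eigenspace has dimension 3 - 2 = 1, so there is 1 Jordan block; the rank sequence gives block sizes [2].

Assembling the blocks gives the Jordan form J above.

J = [[-1, 0, 0], [0, 5, 1], [0, 0, 5]]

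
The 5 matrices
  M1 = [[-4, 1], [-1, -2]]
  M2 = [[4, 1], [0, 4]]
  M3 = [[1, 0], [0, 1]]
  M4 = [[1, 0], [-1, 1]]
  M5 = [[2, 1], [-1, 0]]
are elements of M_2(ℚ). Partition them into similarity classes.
4 classes: {M1}, {M2}, {M3}, {M4, M5}

Characteristic polynomials: χ_{M1} = (x + 3)^2, χ_{M2} = (x - 4)^2, χ_{M3} = (x - 1)^2, χ_{M4} = (x - 1)^2, χ_{M5} = (x - 1)^2.

{M1}: invariant factors (x + 3)^2.

{M2}: invariant factors (x - 4)^2.

{M3}: invariant factors x - 1, x - 1.

{M4, M5}: invariant factors (x - 1)^2.

Matrices are similar if and only if their invariant-factor lists agree; the partition into similarity classes is {M1}, {M2}, {M3}, {M4, M5}.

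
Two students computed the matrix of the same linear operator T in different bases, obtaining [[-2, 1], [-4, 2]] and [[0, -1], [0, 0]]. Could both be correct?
Two matrices over a field are similar if and only if they have the same invariant factors.

Both A and B have characteristic polynomial x^2 and minimal polynomial x^2. Computing further, both have invariant factors x^2. Hence A and B are similar.

Yes.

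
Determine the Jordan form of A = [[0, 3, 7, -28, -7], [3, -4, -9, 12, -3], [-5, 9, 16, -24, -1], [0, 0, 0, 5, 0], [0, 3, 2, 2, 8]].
The characteristic polynomial is det(xI - A) = (x - 5)^5, so the eigenvalues are 5 (algebraic multiplicity 5).

For λ = 5: rank(A - 5I) = 2, rank((A - 5I)^2) = 1, rank((A - 5I)^3) = 0. The eigenspace has dimension 5 - 2 = 3, so there are 3 Jordan blocks; the rank sequence gives block sizes [3, 1, 1].

Assembling the blocks gives the Jordan form J above.

J = [[5, 1, 0, 0, 0], [0, 5, 1, 0, 0], [0, 0, 5, 0, 0], [0, 0, 0, 5, 0], [0, 0, 0, 0, 5]]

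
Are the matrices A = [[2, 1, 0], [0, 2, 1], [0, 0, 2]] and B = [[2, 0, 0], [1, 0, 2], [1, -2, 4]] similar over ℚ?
Both have characteristic polynomial (x - 2)^3, but the minimal polynomial of A is (x - 2)^3 while the minimal polynomial of B is (x - 2)^2. The minimal polynomial is a similarity invariant, so A and B are not similar.

No.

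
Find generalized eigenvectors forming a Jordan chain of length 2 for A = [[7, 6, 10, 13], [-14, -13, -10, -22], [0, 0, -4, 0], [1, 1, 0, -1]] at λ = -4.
v_1 = [[0, -2, 0, 1]]^T, v_2 = [[1, -4, 0, 1]]^T

We seek v_1 ∈ ker((A + 4I)^2) \ ker(A + 4I), then set v_{i+1} = (A + 4I) v_i.

One such chain is v_1 = [[0, -2, 0, 1]]^T, v_2 = [[1, -4, 0, 1]]^T. Check: (A + 4I) v_2 = [[0, 0, 0, 0]]^T = 0.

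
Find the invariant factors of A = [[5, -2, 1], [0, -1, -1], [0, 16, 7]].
(x - 5)(x - 3)^2

The Jordan structure of A has elementary divisors (x - 3)^2, (x - 5). Arranging the block sizes at each eigenvalue in decreasing order and taking row products gives the invariant factors.

Invariant factors (smallest first, each dividing the next): (x - 5)(x - 3)^2.

Check: the last factor (x - 5)(x - 3)^2 is the minimal polynomial, and the product (x - 5)(x - 3)^2 is the characteristic polynomial.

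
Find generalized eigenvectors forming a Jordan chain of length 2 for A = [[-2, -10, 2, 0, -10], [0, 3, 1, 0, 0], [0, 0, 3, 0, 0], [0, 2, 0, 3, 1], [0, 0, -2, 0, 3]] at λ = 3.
v_1 = [[0, 0, 1, -2, 0]]^T, v_2 = [[2, 1, 0, 0, -2]]^T

We seek v_1 ∈ ker((A - 3I)^2) \ ker(A - 3I), then set v_{i+1} = (A - 3I) v_i.

One such chain is v_1 = [[0, 0, 1, -2, 0]]^T, v_2 = [[2, 1, 0, 0, -2]]^T. Check: (A - 3I) v_2 = [[0, 0, 0, 0, 0]]^T = 0.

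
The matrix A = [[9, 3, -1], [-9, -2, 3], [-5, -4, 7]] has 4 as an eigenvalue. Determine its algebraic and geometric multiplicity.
algebraic multiplicity 1, geometric multiplicity 1

The characteristic polynomial is (x - 5)^2(x - 4), so the factor x - 4 appears with exponent 1: the algebraic multiplicity is 1.

rank(A - 4I) = 2, so the eigenspace has dimension 3 - 2 = 1: the geometric multiplicity is 1.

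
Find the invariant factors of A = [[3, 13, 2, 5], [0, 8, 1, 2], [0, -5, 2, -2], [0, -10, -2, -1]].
x - 3, (x - 3)^3

The Jordan structure of A has elementary divisors (x - 3)^3, (x - 3). Arranging the block sizes at each eigenvalue in decreasing order and taking row products gives the invariant factors.

Invariant factors (smallest first, each dividing the next): x - 3, (x - 3)^3.

Check: the last factor (x - 3)^3 is the minimal polynomial, and the product (x - 3)^4 is the characteristic polynomial.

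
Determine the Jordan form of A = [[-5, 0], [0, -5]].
The characteristic polynomial is det(xI - A) = (x + 5)^2, so the eigenvalues are -5 (algebraic multiplicity 2).

For λ = -5: rank(A + 5I) = 0. The eigenspace has dimension 2 - 0 = 2, so there are 2 Jordan blocks; the rank sequence gives block sizes [1, 1].

Assembling the blocks gives the Jordan form J above.

J = [[-5, 0], [0, -5]]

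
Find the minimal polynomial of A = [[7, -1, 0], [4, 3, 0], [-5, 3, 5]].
m_A(x) = (x - 5)^3

The characteristic polynomial factors as (x - 5)^3. The minimal polynomial is ∏(x - λ)^{k_λ} where k_λ is the size of the largest Jordan block at λ.

For λ = 5: rank(A - 5I) = 2, and the largest Jordan block has size 3 (the smallest k with rank((A - 5I)^k) = rank((A - 5I)^(k+1))).

So m_A(x) = (x - 5)^3.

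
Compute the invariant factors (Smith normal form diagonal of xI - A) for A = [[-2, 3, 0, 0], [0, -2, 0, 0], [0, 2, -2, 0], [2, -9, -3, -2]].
The Jordan structure of A has elementary divisors (x + 2)^2, (x + 2)^2. Arranging the block sizes at each eigenvalue in decreasing order and taking row products gives the invariant factors.

Invariant factors (smallest first, each dividing the next): (x + 2)^2, (x + 2)^2.

Check: the last factor (x + 2)^2 is the minimal polynomial, and the product (x + 2)^4 is the characteristic polynomial.

(x + 2)^2, (x + 2)^2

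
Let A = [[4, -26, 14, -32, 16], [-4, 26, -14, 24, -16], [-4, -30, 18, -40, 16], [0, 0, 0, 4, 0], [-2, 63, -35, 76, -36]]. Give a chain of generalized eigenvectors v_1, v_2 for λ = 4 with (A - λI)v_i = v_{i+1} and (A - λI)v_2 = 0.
We seek v_1 ∈ ker((A - 4I)^2) \ ker(A - 4I), then set v_{i+1} = (A - 4I) v_i.

One such chain is v_1 = [[0, 0, 1, 0, -1]]^T, v_2 = [[-2, 2, -2, 0, 5]]^T. Check: (A - 4I) v_2 = [[0, 0, 0, 0, 0]]^T = 0.

v_1 = [[0, 0, 1, 0, -1]]^T, v_2 = [[-2, 2, -2, 0, 5]]^T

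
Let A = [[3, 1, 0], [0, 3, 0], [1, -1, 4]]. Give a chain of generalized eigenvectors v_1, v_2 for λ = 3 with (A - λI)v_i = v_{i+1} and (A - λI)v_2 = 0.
v_1 = [[0, 1, 0]]^T, v_2 = [[1, 0, -1]]^T

We seek v_1 ∈ ker((A - 3I)^2) \ ker(A - 3I), then set v_{i+1} = (A - 3I) v_i.

One such chain is v_1 = [[0, 1, 0]]^T, v_2 = [[1, 0, -1]]^T. Check: (A - 3I) v_2 = [[0, 0, 0]]^T = 0.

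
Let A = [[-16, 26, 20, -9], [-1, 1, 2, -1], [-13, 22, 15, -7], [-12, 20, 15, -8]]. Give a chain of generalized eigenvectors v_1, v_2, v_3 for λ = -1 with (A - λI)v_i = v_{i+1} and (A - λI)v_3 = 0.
We seek v_1 ∈ ker((A + I)^3) \ ker((A + I)^2), then set v_{i+1} = (A + I) v_i.

One such chain is v_1 = [[2, 0, 3, 3]]^T, v_2 = [[3, 1, 1, 0]]^T, v_3 = [[1, 1, -1, -1]]^T. Check: (A + I) v_3 = [[0, 0, 0, 0]]^T = 0.

v_1 = [[2, 0, 3, 3]]^T, v_2 = [[3, 1, 1, 0]]^T, v_3 = [[1, 1, -1, -1]]^T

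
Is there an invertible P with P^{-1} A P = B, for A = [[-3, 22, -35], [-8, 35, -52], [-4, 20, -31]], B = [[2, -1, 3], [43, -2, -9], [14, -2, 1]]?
Yes.

Two matrices over a field are similar if and only if they have the same invariant factors.

Both A and B have characteristic polynomial (x - 3)^2(x + 5) and minimal polynomial (x - 3)^2(x + 5). Computing further, both have invariant factors (x - 3)^2(x + 5). Hence A and B are similar.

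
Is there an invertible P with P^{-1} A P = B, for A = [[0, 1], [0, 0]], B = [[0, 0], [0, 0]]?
Both have characteristic polynomial x^2, but the minimal polynomial of A is x^2 while the minimal polynomial of B is x. The minimal polynomial is a similarity invariant, so A and B are not similar.

No.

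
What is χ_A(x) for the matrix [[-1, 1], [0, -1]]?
χ_A(x) = (x + 1)^2

xI - A = [[x + 1, -1], [0, x + 1]].

Expanding det(xI - A) along the first row:
det(xI - A) = + (x + 1)·det([[x + 1]]) - (-1)·det([[0]]).

Evaluating gives χ_A(x) = x^2 + 2x + 1 = (x + 1)^2.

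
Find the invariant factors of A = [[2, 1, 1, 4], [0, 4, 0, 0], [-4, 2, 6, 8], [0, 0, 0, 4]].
The Jordan structure of A has elementary divisors (x - 4)^2, (x - 4), (x - 4). Arranging the block sizes at each eigenvalue in decreasing order and taking row products gives the invariant factors.

Invariant factors (smallest first, each dividing the next): x - 4, x - 4, (x - 4)^2.

Check: the last factor (x - 4)^2 is the minimal polynomial, and the product (x - 4)^4 is the characteristic polynomial.

x - 4, x - 4, (x - 4)^2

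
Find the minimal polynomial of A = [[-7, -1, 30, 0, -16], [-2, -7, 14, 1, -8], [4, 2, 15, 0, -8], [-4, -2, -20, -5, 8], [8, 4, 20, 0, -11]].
m_A(x) = (x - 5)(x + 5)^3

The characteristic polynomial factors as (x - 5)(x + 5)^4. The minimal polynomial is ∏(x - λ)^{k_λ} where k_λ is the size of the largest Jordan block at λ.

For λ = -5: rank(A + 5I) = 3, and the largest Jordan block has size 3 (the smallest k with rank((A + 5I)^k) = rank((A + 5I)^(k+1))).
For λ = 5: rank(A - 5I) = 4, and the largest Jordan block has size 1 (the smallest k with rank((A - 5I)^k) = rank((A - 5I)^(k+1))).

So m_A(x) = (x - 5)(x + 5)^3.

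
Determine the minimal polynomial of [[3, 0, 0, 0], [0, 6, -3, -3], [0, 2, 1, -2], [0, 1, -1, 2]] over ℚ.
m_A(x) = (x - 3)^2

The characteristic polynomial factors as (x - 3)^4. The minimal polynomial is ∏(x - λ)^{k_λ} where k_λ is the size of the largest Jordan block at λ.

For λ = 3: rank(A - 3I) = 1, and the largest Jordan block has size 2 (the smallest k with rank((A - 3I)^k) = rank((A - 3I)^(k+1))).

So m_A(x) = (x - 3)^2.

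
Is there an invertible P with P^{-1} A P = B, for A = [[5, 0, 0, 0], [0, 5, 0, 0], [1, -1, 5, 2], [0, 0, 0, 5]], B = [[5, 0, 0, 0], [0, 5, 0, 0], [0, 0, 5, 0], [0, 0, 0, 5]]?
No.

Both have characteristic polynomial (x - 5)^4, but the minimal polynomial of A is (x - 5)^2 while the minimal polynomial of B is x - 5. The minimal polynomial is a similarity invariant, so A and B are not similar.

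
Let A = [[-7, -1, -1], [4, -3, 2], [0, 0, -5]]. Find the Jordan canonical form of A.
J = [[-5, 1, 0], [0, -5, 0], [0, 0, -5]]

The characteristic polynomial is det(xI - A) = (x + 5)^3, so the eigenvalues are -5 (algebraic multiplicity 3).

For λ = -5: rank(A + 5I) = 1, rank((A + 5I)^2) = 0. The eigenspace has dimension 3 - 1 = 2, so there are 2 Jordan blocks; the rank sequence gives block sizes [2, 1].

Assembling the blocks gives the Jordan form J above.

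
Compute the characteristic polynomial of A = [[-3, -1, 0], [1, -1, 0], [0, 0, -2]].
xI - A = [[x + 3, 1, 0], [-1, x + 1, 0], [0, 0, x + 2]].

Expanding det(xI - A) along the first row:
det(xI - A) = + (x + 3)·det([[x + 1, 0], [0, x + 2]]) - (1)·det([[-1, 0], [0, x + 2]]) + (0)·det([[-1, x + 1], [0, 0]]).

Evaluating gives χ_A(x) = x^3 + 6x^2 + 12x + 8 = (x + 2)^3.

χ_A(x) = (x + 2)^3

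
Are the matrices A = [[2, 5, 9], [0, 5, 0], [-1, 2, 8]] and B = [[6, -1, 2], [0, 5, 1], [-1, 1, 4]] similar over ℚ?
Yes.

Two matrices over a field are similar if and only if they have the same invariant factors.

Both A and B have characteristic polynomial (x - 5)^3 and minimal polynomial (x - 5)^3. Computing further, both have invariant factors (x - 5)^3. Hence A and B are similar.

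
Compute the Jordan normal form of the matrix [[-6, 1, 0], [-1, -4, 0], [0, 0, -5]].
J = [[-5, 1, 0], [0, -5, 0], [0, 0, -5]]

The characteristic polynomial is det(xI - A) = (x + 5)^3, so the eigenvalues are -5 (algebraic multiplicity 3).

For λ = -5: rank(A + 5I) = 1, rank((A + 5I)^2) = 0. The eigenspace has dimension 3 - 1 = 2, so there are 2 Jordan blocks; the rank sequence gives block sizes [2, 1].

Assembling the blocks gives the Jordan form J above.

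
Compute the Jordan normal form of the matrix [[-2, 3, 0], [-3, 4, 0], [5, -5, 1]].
The characteristic polynomial is det(xI - A) = (x - 1)^3, so the eigenvalues are 1 (algebraic multiplicity 3).

For λ = 1: rank(A - I) = 1, rank((A - I)^2) = 0. The eigenspace has dimension 3 - 1 = 2, so there are 2 Jordan blocks; the rank sequence gives block sizes [2, 1].

Assembling the blocks gives the Jordan form J above.

J = [[1, 1, 0], [0, 1, 0], [0, 0, 1]]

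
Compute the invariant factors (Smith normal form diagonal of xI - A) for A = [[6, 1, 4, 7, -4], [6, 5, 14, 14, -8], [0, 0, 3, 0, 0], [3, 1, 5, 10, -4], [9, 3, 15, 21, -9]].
x - 3, x - 3, (x - 3)^3

The Jordan structure of A has elementary divisors (x - 3)^3, (x - 3), (x - 3). Arranging the block sizes at each eigenvalue in decreasing order and taking row products gives the invariant factors.

Invariant factors (smallest first, each dividing the next): x - 3, x - 3, (x - 3)^3.

Check: the last factor (x - 3)^3 is the minimal polynomial, and the product (x - 3)^5 is the characteristic polynomial.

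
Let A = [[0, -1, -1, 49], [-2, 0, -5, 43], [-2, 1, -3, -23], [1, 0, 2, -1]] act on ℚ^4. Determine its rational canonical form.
The invariant factors of A (the non-unit diagonal entries of the Smith normal form of xI - A over ℚ[x]) are (x - 2)(x + 3)(x^2 + 3x + 4), each dividing the next. The characteristic polynomial is their product, (x - 2)(x + 3)(x^2 + 3x + 4).

The rational canonical form is the block-diagonal matrix of companion matrices C(f_i):
R = [[0, 0, 0, 24], [1, 0, 0, 14], [0, 1, 0, -1], [0, 0, 1, -4]].

Note the characteristic polynomial does not split into linear factors over ℚ, so A has no Jordan form over ℚ; the rational canonical form exists over any field.

R = [[0, 0, 0, 24], [1, 0, 0, 14], [0, 1, 0, -1], [0, 0, 1, -4]]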